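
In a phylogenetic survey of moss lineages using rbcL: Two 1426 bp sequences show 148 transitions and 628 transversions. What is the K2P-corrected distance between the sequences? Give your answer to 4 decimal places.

P = 148/1426 ≈ 0.103787 and Q = 628/1426 ≈ 0.440393.
Under the Kimura two-parameter model, d = −½ ln(1 − 2P − Q) − ¼ ln(1 − 2Q).
1 − 2P − Q = 0.352033, giving −½ ln(0.352033) = 0.522015.
1 − 2Q = 0.119214, giving −¼ ln(0.119214) = 0.531709.
d = 0.522015 + 0.531709 = 1.053724.

1.0537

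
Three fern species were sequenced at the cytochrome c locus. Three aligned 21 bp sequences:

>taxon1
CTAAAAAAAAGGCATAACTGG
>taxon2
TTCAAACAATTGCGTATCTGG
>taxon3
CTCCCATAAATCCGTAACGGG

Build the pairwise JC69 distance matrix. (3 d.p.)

d(taxon1,taxon2) = 0.441, d(taxon1,taxon3) = 0.532, d(taxon2,taxon3) = 0.532

taxon1–taxon2: 7/21 sites differ → p ≈ 0.333333, d = −0.75 ln(1 − 0.444444) = 0.440839 ≈ 0.441.
taxon1–taxon3: 8/21 sites differ → p ≈ 0.380952, d = −0.75 ln(1 − 0.507936) = 0.531860 ≈ 0.532.
taxon2–taxon3: 8/21 sites differ → p ≈ 0.380952, d = −0.75 ln(1 − 0.507936) = 0.531860 ≈ 0.532.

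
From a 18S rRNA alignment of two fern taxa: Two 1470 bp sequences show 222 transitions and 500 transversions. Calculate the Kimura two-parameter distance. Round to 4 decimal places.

P = 222/1470 ≈ 0.15102 and Q = 500/1470 ≈ 0.340136.
Under the Kimura two-parameter model, d = −½ ln(1 − 2P − Q) − ¼ ln(1 − 2Q).
1 − 2P − Q = 0.357824, giving −½ ln(0.357824) = 0.513857.
1 − 2Q = 0.319728, giving −¼ ln(0.319728) = 0.285071.
d = 0.513857 + 0.285071 = 0.798928.

0.7989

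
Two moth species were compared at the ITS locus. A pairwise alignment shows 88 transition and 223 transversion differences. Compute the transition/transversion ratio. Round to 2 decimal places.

0.39

R = 88/223 = 0.394618… ≈ 0.39 (to 2 d.p.).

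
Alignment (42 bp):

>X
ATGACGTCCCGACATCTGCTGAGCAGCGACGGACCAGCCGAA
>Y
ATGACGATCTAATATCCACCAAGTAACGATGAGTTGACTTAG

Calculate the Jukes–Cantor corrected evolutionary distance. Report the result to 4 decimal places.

0.8240

The sequences differ at 21 of 42 sites, so p = 21/42 = 0.5.
d = −(3/4) ln(1 − 4p/3) = −0.75 ln(1 − 0.666667) = −0.75 ln(0.333333)
  = −0.75 × (-1.098613) = 0.823960 substitutions/site.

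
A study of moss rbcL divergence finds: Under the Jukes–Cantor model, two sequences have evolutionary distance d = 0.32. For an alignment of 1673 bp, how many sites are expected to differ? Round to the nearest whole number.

436

Invert JC69: p = (3/4)(1 − e^(−4d/3)) = 0.75 × (1 − e^(-0.426667)) = 0.75 × (1 − 0.652681) = 0.260489.
Expected differing sites = pL ≈ 0.260489 × 1673 = 435.798097 ≈ 436.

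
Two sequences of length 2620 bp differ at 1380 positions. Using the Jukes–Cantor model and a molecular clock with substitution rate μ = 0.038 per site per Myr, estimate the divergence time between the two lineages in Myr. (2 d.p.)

11.96

p = 1380/2620 ≈ 0.526718.
d = −(3/4) ln(1 − 4p/3) = −0.75 ln(1 − 0.702291) = −0.75 ln(0.297709)
  = −0.75 × (-1.211639) = 0.908729 substitutions/site.
Under a molecular clock d = 2μt, so t = d/(2μ) = 0.908729 / (2 × 0.038) = 11.96 Myr.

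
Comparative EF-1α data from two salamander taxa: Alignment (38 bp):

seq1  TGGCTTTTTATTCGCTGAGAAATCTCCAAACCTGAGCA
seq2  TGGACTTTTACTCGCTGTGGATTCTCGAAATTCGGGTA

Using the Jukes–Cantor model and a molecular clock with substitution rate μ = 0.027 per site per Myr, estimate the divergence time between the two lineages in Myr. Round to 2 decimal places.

The sequences differ at 12 of 38 sites, so p = 12/38 ≈ 0.315789.
d = −(3/4) ln(1 − 4p/3) = −0.75 ln(1 − 0.421052) = −0.75 ln(0.578948)
  = −0.75 × (-0.546543) = 0.409907 substitutions/site.
Under a molecular clock d = 2μt, so t = d/(2μ) = 0.409907 / (2 × 0.027) = 7.59 Myr.

7.59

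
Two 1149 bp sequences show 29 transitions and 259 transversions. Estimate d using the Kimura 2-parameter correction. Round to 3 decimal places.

0.311

P = 29/1149 ≈ 0.025239 and Q = 259/1149 ≈ 0.225413.
Under the Kimura two-parameter model, d = −½ ln(1 − 2P − Q) − ¼ ln(1 − 2Q).
1 − 2P − Q = 0.724109, giving −½ ln(0.724109) = 0.161407.
1 − 2Q = 0.549174, giving −¼ ln(0.549174) = 0.149835.
d = 0.161407 + 0.149835 = 0.311242.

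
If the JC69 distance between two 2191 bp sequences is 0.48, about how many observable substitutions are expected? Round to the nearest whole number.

777

Invert JC69: p = (3/4)(1 − e^(−4d/3)) = 0.75 × (1 − e^(-0.64)) = 0.75 × (1 − 0.527292) = 0.354531.
Expected differing sites = pL ≈ 0.354531 × 2191 = 776.777421 ≈ 777.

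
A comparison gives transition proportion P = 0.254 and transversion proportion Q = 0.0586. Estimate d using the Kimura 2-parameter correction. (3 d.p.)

0.449

Under the Kimura two-parameter model, d = −½ ln(1 − 2P − Q) − ¼ ln(1 − 2Q).
1 − 2P − Q = 0.4334, giving −½ ln(0.4334) = 0.418047.
1 − 2Q = 0.8828, giving −¼ ln(0.8828) = 0.031164.
d = 0.418047 + 0.031164 = 0.449211.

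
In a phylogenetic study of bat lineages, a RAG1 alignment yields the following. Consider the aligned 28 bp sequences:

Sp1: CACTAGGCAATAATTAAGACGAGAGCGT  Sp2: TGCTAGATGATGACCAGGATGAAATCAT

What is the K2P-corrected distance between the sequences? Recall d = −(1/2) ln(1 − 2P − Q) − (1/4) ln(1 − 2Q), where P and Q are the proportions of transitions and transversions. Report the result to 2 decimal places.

Of 28 sites, 12 differences are transitions and 1 are transversions, so P = 12/28 ≈ 0.428571 and Q = 1/28 ≈ 0.035714.
Under the Kimura two-parameter model, d = −½ ln(1 − 2P − Q) − ¼ ln(1 − 2Q).
1 − 2P − Q = 0.107144, giving −½ ln(0.107144) = 1.116791.
1 − 2Q = 0.928572, giving −¼ ln(0.928572) = 0.018527.
d = 1.116791 + 0.018527 = 1.135318.

1.14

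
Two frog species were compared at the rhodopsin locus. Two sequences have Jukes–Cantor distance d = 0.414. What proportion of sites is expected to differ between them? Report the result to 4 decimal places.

p = (3/4)(1 − e^(−4d/3)) = 0.75 × (1 − e^(-0.552)) = 0.75 × (1 − 0.575797) = 0.318152.

0.3182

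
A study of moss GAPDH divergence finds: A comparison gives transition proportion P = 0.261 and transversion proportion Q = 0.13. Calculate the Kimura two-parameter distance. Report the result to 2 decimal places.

Under the Kimura two-parameter model, d = −½ ln(1 − 2P − Q) − ¼ ln(1 − 2Q).
1 − 2P − Q = 0.348, giving −½ ln(0.348) = 0.527776.
1 − 2Q = 0.74, giving −¼ ln(0.74) = 0.075276.
d = 0.527776 + 0.075276 = 0.603052.

0.60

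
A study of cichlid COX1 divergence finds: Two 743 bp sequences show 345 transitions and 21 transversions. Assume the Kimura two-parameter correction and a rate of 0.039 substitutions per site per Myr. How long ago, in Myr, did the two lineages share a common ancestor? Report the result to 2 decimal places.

P = 345/743 ≈ 0.464334 and Q = 21/743 ≈ 0.028264.
Under the Kimura two-parameter model, d = −½ ln(1 − 2P − Q) − ¼ ln(1 − 2Q).
1 − 2P − Q = 0.043068, giving −½ ln(0.043068) = 1.572488.
1 − 2Q = 0.943472, giving −¼ ln(0.943472) = 0.014547.
d = 1.572488 + 0.014547 = 1.587035.
Under a molecular clock d = 2μt, so t = d/(2μ) = 1.587035 / (2 × 0.039) = 20.35 Myr.

20.35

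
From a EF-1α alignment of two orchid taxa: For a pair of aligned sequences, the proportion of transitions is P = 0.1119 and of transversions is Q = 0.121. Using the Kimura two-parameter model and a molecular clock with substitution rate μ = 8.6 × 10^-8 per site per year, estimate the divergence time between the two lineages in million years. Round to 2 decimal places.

1.63

Under the Kimura two-parameter model, d = −½ ln(1 − 2P − Q) − ¼ ln(1 − 2Q).
1 − 2P − Q = 0.6552, giving −½ ln(0.6552) = 0.211407.
1 − 2Q = 0.758, giving −¼ ln(0.758) = 0.069268.
d = 0.211407 + 0.069268 = 0.280675.
Under a molecular clock d = 2μt, so t = d/(2μ) = 0.280675 / (2 × 8.6 × 10^-8) = 1.63 million years.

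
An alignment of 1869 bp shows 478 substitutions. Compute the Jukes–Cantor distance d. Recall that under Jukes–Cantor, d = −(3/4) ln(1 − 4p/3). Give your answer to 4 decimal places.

p = 478/1869 ≈ 0.255752.
d = −(3/4) ln(1 − 4p/3) = −0.75 ln(1 − 0.341003) = −0.75 ln(0.658997)
  = −0.75 × (-0.417036) = 0.312777 substitutions/site.

0.3128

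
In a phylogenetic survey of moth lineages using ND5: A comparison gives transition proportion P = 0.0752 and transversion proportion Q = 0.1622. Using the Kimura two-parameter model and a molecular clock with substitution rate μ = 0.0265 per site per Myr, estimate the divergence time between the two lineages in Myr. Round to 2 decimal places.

Under the Kimura two-parameter model, d = −½ ln(1 − 2P − Q) − ¼ ln(1 − 2Q).
1 − 2P − Q = 0.6874, giving −½ ln(0.6874) = 0.187419.
1 − 2Q = 0.6756, giving −¼ ln(0.6756) = 0.098039.
d = 0.187419 + 0.098039 = 0.285458.
Under a molecular clock d = 2μt, so t = d/(2μ) = 0.285458 / (2 × 0.0265) = 5.39 Myr.

5.39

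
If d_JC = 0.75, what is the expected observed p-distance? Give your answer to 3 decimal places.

0.474

p = (3/4)(1 − e^(−4d/3)) = 0.75 × (1 − e^(-1)) = 0.75 × (1 − 0.367879) = 0.474091.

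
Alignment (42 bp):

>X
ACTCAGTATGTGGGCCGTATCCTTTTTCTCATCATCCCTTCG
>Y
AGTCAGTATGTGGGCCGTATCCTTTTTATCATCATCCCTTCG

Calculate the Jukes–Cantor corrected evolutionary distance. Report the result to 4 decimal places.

The sequences differ at 2 of 42 sites (2, 28), so p = 2/42 ≈ 0.047619.
d = −(3/4) ln(1 − 4p/3) = −0.75 ln(1 − 0.063492) = −0.75 ln(0.936508)
  = −0.75 × (-0.065597) = 0.049198 substitutions/site.

0.0492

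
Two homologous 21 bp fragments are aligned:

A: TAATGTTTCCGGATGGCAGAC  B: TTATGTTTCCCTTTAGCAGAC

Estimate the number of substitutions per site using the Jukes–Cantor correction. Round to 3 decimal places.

0.286

The sequences differ at 5 of 21 sites (2, 11, 12, 13, 15), so p = 5/21 ≈ 0.238095.
d = −(3/4) ln(1 − 4p/3) = −0.75 ln(1 − 0.31746) = −0.75 ln(0.68254)
  = −0.75 × (-0.381934) = 0.286451 substitutions/site.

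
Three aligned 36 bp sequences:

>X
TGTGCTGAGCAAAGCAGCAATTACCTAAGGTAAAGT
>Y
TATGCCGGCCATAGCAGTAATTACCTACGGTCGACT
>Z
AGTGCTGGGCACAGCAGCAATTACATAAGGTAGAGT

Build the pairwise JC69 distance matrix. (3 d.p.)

X–Y: 10/36 sites differ → p ≈ 0.277778, d = −0.75 ln(1 − 0.370371) = 0.346968 ≈ 0.347.
X–Z: 5/36 sites differ → p ≈ 0.138889, d = −0.75 ln(1 − 0.185185) = 0.153596 ≈ 0.154.
Y–Z: 10/36 sites differ → p ≈ 0.277778, d = −0.75 ln(1 − 0.370371) = 0.346968 ≈ 0.347.

d(X,Y) = 0.347, d(X,Z) = 0.154, d(Y,Z) = 0.347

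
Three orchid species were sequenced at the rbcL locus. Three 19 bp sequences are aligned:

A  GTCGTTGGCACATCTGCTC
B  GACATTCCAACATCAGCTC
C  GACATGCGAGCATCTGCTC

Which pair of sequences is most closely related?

B and C

A–B: 6/19 differ, p = 0.316, d = 0.410.
A–C: 6/19 differ, p = 0.316, d = 0.410.
B–C: 4/19 differ, p = 0.211, d = 0.247.
The smallest distance is between B and C.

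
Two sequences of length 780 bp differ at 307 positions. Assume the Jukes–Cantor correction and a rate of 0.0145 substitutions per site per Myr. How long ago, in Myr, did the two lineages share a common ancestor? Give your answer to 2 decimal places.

19.24

p = 307/780 ≈ 0.39359.
d = −(3/4) ln(1 − 4p/3) = −0.75 ln(1 − 0.524787) = −0.75 ln(0.475213)
  = −0.75 × (-0.743992) = 0.557994 substitutions/site.
Under a molecular clock d = 2μt, so t = d/(2μ) = 0.557994 / (2 × 0.0145) = 19.24 Myr.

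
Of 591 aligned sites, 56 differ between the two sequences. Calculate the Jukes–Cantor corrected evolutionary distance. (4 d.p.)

p = 56/591 ≈ 0.094755.
d = −(3/4) ln(1 − 4p/3) = −0.75 ln(1 − 0.12634) = −0.75 ln(0.87366)
  = −0.75 × (-0.135064) = 0.101298 substitutions/site.

0.1013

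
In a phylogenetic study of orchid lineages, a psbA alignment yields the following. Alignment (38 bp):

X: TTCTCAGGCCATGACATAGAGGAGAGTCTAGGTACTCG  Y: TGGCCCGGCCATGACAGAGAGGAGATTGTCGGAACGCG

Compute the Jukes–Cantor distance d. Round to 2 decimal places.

0.32

The sequences differ at 10 of 38 sites (2, 3, 4, 6, 17, 26, 28, 30, 33, 36), so p = 10/38 ≈ 0.263158.
d = −(3/4) ln(1 − 4p/3) = −0.75 ln(1 − 0.350877) = −0.75 ln(0.649123)
  = −0.75 × (-0.432133) = 0.324100 substitutions/site.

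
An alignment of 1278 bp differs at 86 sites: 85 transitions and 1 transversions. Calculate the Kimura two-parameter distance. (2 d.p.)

0.07

P = 85/1278 ≈ 0.06651 and Q = 1/1278 ≈ 0.000782.
Under the Kimura two-parameter model, d = −½ ln(1 − 2P − Q) − ¼ ln(1 − 2Q).
1 − 2P − Q = 0.866198, giving −½ ln(0.866198) = 0.071821.
1 − 2Q = 0.998436, giving −¼ ln(0.998436) = 0.000391.
d = 0.071821 + 0.000391 = 0.072212.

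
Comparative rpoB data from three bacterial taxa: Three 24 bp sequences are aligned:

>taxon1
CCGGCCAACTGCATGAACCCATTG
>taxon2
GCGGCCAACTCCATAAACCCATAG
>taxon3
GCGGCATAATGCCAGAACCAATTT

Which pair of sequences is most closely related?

taxon1 and taxon2

taxon1–taxon2: 4/24 differ, p = 0.167, d = 0.188.
taxon1–taxon3: 8/24 differ, p = 0.333, d = 0.441.
taxon2–taxon3: 10/24 differ, p = 0.417, d = 0.608.
The smallest distance is between taxon1 and taxon2.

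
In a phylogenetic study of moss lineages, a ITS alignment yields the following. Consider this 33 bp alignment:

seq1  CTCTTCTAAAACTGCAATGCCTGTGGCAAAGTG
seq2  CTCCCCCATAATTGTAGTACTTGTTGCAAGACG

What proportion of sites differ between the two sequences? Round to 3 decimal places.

The sequences differ at 13 of 33 positions.
p = 13/33 = 0.393939… ≈ 0.394 (to 3 d.p.).

0.394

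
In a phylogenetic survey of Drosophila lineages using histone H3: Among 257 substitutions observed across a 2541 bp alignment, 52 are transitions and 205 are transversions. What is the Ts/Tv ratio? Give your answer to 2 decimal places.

R = 52/205 = 0.253658… ≈ 0.25 (to 2 d.p.).

0.25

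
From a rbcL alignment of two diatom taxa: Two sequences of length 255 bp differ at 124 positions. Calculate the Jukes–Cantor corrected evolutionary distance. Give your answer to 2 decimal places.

0.78

p = 124/255 ≈ 0.486275.
d = −(3/4) ln(1 − 4p/3) = −0.75 ln(1 − 0.648367) = −0.75 ln(0.351633)
  = −0.75 × (-1.045167) = 0.783875 substitutions/site.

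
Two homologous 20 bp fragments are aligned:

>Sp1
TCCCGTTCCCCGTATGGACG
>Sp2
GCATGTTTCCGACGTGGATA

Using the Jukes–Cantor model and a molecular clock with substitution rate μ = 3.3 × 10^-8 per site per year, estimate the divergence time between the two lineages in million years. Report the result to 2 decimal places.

The sequences differ at 10 of 20 sites (1, 3, 4, 8, 11, 12, 13, 14, 19, 20), so p = 10/20 = 0.5.
d = −(3/4) ln(1 − 4p/3) = −0.75 ln(1 − 0.666667) = −0.75 ln(0.333333)
  = −0.75 × (-1.098613) = 0.823960 substitutions/site.
Under a molecular clock d = 2μt, so t = d/(2μ) = 0.823960 / (2 × 3.3 × 10^-8) = 12.48 million years.

12.48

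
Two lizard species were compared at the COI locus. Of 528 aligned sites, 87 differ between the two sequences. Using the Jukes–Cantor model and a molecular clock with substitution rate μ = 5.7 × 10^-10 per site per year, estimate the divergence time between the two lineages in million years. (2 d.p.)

163.21

p = 87/528 ≈ 0.164773.
d = −(3/4) ln(1 − 4p/3) = −0.75 ln(1 − 0.219697) = −0.75 ln(0.780303)
  = −0.75 × (-0.248073) = 0.186055 substitutions/site.
Under a molecular clock d = 2μt, so t = d/(2μ) = 0.186055 / (2 × 5.7 × 10^-10) = 163.21 million years.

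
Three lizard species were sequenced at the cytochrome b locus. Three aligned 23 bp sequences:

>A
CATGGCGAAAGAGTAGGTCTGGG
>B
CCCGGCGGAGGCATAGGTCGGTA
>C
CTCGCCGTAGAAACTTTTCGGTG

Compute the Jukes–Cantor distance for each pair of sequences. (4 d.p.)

A–B: 9/23 sites differ → p ≈ 0.391304, d = −0.75 ln(1 − 0.521739) = 0.553199 ≈ 0.5532.
A–C: 13/23 sites differ → p ≈ 0.565217, d = −0.75 ln(1 − 0.753623) = 1.050669 ≈ 1.0507.
B–C: 10/23 sites differ → p ≈ 0.434783, d = −0.75 ln(1 − 0.579711) = 0.650110 ≈ 0.6501.

d(A,B) = 0.5532, d(A,C) = 1.0507, d(B,C) = 0.6501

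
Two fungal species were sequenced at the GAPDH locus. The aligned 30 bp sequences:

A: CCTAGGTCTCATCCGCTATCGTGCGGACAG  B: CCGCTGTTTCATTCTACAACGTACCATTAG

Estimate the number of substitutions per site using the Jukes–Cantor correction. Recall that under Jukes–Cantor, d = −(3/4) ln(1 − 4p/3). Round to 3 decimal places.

0.730

The sequences differ at 14 of 30 sites, so p = 14/30 ≈ 0.466667.
d = −(3/4) ln(1 − 4p/3) = −0.75 ln(1 − 0.622223) = −0.75 ln(0.377777)
  = −0.75 × (-0.973451) = 0.730088 substitutions/site.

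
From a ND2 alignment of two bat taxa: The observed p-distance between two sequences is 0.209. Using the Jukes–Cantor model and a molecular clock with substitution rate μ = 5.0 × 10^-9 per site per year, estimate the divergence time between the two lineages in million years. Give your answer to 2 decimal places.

d = −(3/4) ln(1 − 4p/3) = −0.75 ln(1 − 0.278667) = −0.75 ln(0.721333)
  = −0.75 × (-0.326654) = 0.244991 substitutions/site.
Under a molecular clock d = 2μt, so t = d/(2μ) = 0.244991 / (2 × 5.0 × 10^-9) = 24.50 million years.

24.50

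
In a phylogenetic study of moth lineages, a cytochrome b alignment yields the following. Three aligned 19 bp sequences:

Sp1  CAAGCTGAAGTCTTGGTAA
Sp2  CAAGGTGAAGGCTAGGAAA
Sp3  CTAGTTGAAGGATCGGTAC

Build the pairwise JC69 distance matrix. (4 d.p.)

Sp1–Sp2: 4/19 sites differ → p ≈ 0.210526, d = −0.75 ln(1 − 0.280701) = 0.247109 ≈ 0.2471.
Sp1–Sp3: 6/19 sites differ → p ≈ 0.315789, d = −0.75 ln(1 − 0.421052) = 0.409907 ≈ 0.4099.
Sp2–Sp3: 6/19 sites differ → p ≈ 0.315789, d = −0.75 ln(1 − 0.421052) = 0.409907 ≈ 0.4099.

d(Sp1,Sp2) = 0.2471, d(Sp1,Sp3) = 0.4099, d(Sp2,Sp3) = 0.4099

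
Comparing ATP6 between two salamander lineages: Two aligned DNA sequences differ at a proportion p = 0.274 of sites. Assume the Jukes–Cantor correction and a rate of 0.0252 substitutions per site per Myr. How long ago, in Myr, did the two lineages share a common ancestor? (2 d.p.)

6.77

d = −(3/4) ln(1 − 4p/3) = −0.75 ln(1 − 0.365333) = −0.75 ln(0.634667)
  = −0.75 × (-0.454655) = 0.340991 substitutions/site.
Under a molecular clock d = 2μt, so t = d/(2μ) = 0.340991 / (2 × 0.0252) = 6.77 Myr.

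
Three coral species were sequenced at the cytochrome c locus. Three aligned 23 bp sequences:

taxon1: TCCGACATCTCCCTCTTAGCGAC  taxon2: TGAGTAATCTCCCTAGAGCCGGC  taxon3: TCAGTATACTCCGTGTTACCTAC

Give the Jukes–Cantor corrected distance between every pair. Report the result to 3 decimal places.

taxon1–taxon2: 10/23 sites differ → p ≈ 0.434783, d = −0.75 ln(1 − 0.579711) = 0.650110 ≈ 0.650.
taxon1–taxon3: 9/23 sites differ → p ≈ 0.391304, d = −0.75 ln(1 − 0.521739) = 0.553199 ≈ 0.553.
taxon2–taxon3: 10/23 sites differ → p ≈ 0.434783, d = −0.75 ln(1 − 0.579711) = 0.650110 ≈ 0.650.

d(taxon1,taxon2) = 0.650, d(taxon1,taxon3) = 0.553, d(taxon2,taxon3) = 0.650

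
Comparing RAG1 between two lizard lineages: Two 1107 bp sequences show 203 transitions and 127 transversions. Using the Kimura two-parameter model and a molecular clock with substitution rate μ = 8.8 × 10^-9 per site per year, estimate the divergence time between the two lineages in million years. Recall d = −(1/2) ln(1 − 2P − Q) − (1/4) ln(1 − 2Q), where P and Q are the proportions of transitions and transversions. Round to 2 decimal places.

P = 203/1107 ≈ 0.183379 and Q = 127/1107 ≈ 0.114724.
Under the Kimura two-parameter model, d = −½ ln(1 − 2P − Q) − ¼ ln(1 − 2Q).
1 − 2P − Q = 0.518518, giving −½ ln(0.518518) = 0.328390.
1 − 2Q = 0.770552, giving −¼ ln(0.770552) = 0.065162.
d = 0.328390 + 0.065162 = 0.393552.
Under a molecular clock d = 2μt, so t = d/(2μ) = 0.393552 / (2 × 8.8 × 10^-9) = 22.36 million years.

22.36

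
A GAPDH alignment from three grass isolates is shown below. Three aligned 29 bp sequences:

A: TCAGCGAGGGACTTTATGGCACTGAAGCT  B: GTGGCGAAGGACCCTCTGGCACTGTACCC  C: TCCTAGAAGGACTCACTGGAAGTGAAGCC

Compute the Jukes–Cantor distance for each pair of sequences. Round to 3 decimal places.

A–B: 10/29 sites differ → p ≈ 0.344828, d = −0.75 ln(1 − 0.459771) = 0.461822 ≈ 0.462.
A–C: 10/29 sites differ → p ≈ 0.344828, d = −0.75 ln(1 − 0.459771) = 0.461822 ≈ 0.462.
B–C: 11/29 sites differ → p ≈ 0.37931, d = −0.75 ln(1 − 0.505747) = 0.528531 ≈ 0.529.

d(A,B) = 0.462, d(A,C) = 0.462, d(B,C) = 0.529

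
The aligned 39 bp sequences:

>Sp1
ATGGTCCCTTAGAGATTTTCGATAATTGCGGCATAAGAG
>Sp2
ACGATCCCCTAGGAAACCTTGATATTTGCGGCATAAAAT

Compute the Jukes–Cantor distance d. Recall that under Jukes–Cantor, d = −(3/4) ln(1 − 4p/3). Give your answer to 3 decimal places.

The sequences differ at 12 of 39 sites, so p = 12/39 ≈ 0.307692.
d = −(3/4) ln(1 − 4p/3) = −0.75 ln(1 − 0.410256) = −0.75 ln(0.589744)
  = −0.75 × (-0.528067) = 0.396050 substitutions/site.

0.396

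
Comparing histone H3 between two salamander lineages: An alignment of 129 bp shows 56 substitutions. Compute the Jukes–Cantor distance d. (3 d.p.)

p = 56/129 ≈ 0.434109.
d = −(3/4) ln(1 − 4p/3) = −0.75 ln(1 − 0.578812) = −0.75 ln(0.421188)
  = −0.75 × (-0.864676) = 0.648507 substitutions/site.

0.649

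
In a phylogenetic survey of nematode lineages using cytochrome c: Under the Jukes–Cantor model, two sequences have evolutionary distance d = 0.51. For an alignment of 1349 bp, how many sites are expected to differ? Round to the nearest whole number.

Invert JC69: p = (3/4)(1 − e^(−4d/3)) = 0.75 × (1 − e^(-0.68)) = 0.75 × (1 − 0.506617) = 0.370037.
Expected differing sites = pL ≈ 0.370037 × 1349 = 499.179913 ≈ 499.

499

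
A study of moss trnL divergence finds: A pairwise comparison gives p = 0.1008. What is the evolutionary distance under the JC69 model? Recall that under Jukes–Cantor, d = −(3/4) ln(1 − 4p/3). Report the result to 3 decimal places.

0.108

d = −(3/4) ln(1 − 4p/3) = −0.75 ln(1 − 0.1344) = −0.75 ln(0.8656)
  = −0.75 × (-0.144332) = 0.108249 substitutions/site.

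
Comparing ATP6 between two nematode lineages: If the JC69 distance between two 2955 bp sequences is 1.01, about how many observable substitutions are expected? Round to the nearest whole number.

1640

Invert JC69: p = (3/4)(1 − e^(−4d/3)) = 0.75 × (1 − e^(-1.346667)) = 0.75 × (1 − 0.260106) = 0.554921.
Expected differing sites = pL ≈ 0.554921 × 2955 = 1639.791555 ≈ 1640.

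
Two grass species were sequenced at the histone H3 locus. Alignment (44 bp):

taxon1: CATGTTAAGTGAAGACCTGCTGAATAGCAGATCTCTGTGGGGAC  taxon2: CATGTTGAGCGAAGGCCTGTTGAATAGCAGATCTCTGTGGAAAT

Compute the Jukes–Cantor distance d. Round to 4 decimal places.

The sequences differ at 7 of 44 sites (7, 10, 15, 20, 41, 42, 44), so p = 7/44 ≈ 0.159091.
d = −(3/4) ln(1 − 4p/3) = −0.75 ln(1 − 0.212121) = −0.75 ln(0.787879)
  = −0.75 × (-0.238411) = 0.178808 substitutions/site.

0.1788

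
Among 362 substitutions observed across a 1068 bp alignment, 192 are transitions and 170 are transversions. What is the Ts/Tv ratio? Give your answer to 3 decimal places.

1.129

R = 192/170 = 1.129411… ≈ 1.129 (to 3 d.p.).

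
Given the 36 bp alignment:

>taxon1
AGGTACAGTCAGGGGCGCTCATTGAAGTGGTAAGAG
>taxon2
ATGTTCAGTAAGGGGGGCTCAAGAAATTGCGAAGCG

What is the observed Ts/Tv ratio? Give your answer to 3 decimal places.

Transitions are A↔G and C↔T; transversions are all other mismatches.
Transitions: 1. Transversions: 10.
R = 1/10 = 0.100.

0.100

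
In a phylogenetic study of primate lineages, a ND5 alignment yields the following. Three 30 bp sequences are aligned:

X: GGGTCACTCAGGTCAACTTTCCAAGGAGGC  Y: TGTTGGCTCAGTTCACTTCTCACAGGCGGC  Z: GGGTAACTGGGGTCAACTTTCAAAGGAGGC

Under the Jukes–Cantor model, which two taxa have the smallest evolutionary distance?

X–Y: 11/30 differ, p = 0.367, d = 0.503.
X–Z: 4/30 differ, p = 0.133, d = 0.147.
Y–Z: 12/30 differ, p = 0.400, d = 0.572.
The smallest distance is between X and Z.

X and Z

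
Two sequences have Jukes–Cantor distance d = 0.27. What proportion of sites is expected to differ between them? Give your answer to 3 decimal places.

p = (3/4)(1 − e^(−4d/3)) = 0.75 × (1 − e^(-0.36)) = 0.75 × (1 − 0.697676) = 0.226743.

0.227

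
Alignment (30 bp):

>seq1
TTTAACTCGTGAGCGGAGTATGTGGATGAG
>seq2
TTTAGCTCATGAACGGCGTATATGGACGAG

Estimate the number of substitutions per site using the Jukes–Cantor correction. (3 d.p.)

The sequences differ at 6 of 30 sites (5, 9, 13, 17, 22, 27), so p = 6/30 = 0.2.
d = −(3/4) ln(1 − 4p/3) = −0.75 ln(1 − 0.266667) = −0.75 ln(0.733333)
  = −0.75 × (-0.310155) = 0.232616 substitutions/site.

0.233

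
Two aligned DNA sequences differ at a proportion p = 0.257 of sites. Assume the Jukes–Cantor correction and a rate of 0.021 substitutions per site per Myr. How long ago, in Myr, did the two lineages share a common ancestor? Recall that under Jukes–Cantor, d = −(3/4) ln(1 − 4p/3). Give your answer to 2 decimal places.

d = −(3/4) ln(1 − 4p/3) = −0.75 ln(1 − 0.342667) = −0.75 ln(0.657333)
  = −0.75 × (-0.419565) = 0.314674 substitutions/site.
Under a molecular clock d = 2μt, so t = d/(2μ) = 0.314674 / (2 × 0.021) = 7.49 Myr.

7.49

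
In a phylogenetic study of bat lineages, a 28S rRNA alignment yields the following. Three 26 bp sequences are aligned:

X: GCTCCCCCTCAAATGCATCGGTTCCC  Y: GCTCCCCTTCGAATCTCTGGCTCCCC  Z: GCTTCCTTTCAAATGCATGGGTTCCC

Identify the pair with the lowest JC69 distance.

X–Y: 8/26 differ, p = 0.308, d = 0.396.
X–Z: 4/26 differ, p = 0.154, d = 0.172.
Y–Z: 8/26 differ, p = 0.308, d = 0.396.
The smallest distance is between X and Z.

X and Z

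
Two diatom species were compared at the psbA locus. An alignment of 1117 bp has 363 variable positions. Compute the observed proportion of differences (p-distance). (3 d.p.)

p = 363/1117 = 0.324977… ≈ 0.325 (to 3 d.p.).

0.325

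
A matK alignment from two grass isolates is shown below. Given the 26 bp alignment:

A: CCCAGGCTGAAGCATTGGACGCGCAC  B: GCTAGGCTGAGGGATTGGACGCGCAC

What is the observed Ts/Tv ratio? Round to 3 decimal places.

1.000

Transitions are A↔G and C↔T; transversions are all other mismatches.
Transitions: 2. Transversions: 2.
R = 2/2 = 1.000.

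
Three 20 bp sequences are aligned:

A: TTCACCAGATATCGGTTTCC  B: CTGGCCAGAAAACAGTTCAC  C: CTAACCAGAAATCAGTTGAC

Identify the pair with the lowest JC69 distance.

A–B: 8/20 differ, p = 0.400, d = 0.572.
A–C: 6/20 differ, p = 0.300, d = 0.383.
B–C: 4/20 differ, p = 0.200, d = 0.233.
The smallest distance is between B and C.

B and C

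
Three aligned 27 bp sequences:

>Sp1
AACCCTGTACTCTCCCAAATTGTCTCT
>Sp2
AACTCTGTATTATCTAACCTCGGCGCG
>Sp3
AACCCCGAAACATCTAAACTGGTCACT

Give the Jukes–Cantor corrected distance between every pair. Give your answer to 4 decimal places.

Sp1–Sp2: 11/27 sites differ → p ≈ 0.407407, d = −0.75 ln(1 − 0.543209) = 0.587647 ≈ 0.5876.
Sp1–Sp3: 10/27 sites differ → p ≈ 0.37037, d = −0.75 ln(1 − 0.493827) = 0.510658 ≈ 0.5107.
Sp2–Sp3: 10/27 sites differ → p ≈ 0.37037, d = −0.75 ln(1 − 0.493827) = 0.510658 ≈ 0.5107.

d(Sp1,Sp2) = 0.5876, d(Sp1,Sp3) = 0.5107, d(Sp2,Sp3) = 0.5107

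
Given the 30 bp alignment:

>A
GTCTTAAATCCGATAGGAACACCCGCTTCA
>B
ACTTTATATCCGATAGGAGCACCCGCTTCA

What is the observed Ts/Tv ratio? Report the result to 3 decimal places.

Transitions are A↔G and C↔T; transversions are all other mismatches.
Transitions: 4. Transversions: 1.
R = 4/1 = 4.000.

4.000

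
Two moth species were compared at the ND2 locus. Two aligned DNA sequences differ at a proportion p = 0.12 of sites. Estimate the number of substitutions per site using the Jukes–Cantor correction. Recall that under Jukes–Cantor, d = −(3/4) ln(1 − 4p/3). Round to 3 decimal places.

0.131

d = −(3/4) ln(1 − 4p/3) = −0.75 ln(1 − 0.16) = −0.75 ln(0.84)
  = −0.75 × (-0.174353) = 0.130765 substitutions/site.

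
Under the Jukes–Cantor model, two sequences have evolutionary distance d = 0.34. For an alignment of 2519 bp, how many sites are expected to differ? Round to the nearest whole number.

689

Invert JC69: p = (3/4)(1 − e^(−4d/3)) = 0.75 × (1 − e^(-0.453333)) = 0.75 × (1 − 0.635506) = 0.273371.
Expected differing sites = pL ≈ 0.273371 × 2519 = 688.621549 ≈ 689.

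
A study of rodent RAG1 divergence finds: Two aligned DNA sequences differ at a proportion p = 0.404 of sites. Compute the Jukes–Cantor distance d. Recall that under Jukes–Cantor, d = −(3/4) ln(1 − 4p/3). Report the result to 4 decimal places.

d = −(3/4) ln(1 − 4p/3) = −0.75 ln(1 − 0.538667) = −0.75 ln(0.461333)
  = −0.75 × (-0.773635) = 0.580226 substitutions/site.

0.5802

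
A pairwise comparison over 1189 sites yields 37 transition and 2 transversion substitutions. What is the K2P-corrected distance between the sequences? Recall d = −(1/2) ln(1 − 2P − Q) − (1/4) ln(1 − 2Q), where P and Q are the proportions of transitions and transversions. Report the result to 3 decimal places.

P = 37/1189 ≈ 0.031119 and Q = 2/1189 ≈ 0.001682.
Under the Kimura two-parameter model, d = −½ ln(1 − 2P − Q) − ¼ ln(1 − 2Q).
1 − 2P − Q = 0.93608, giving −½ ln(0.93608) = 0.033027.
1 − 2Q = 0.996636, giving −¼ ln(0.996636) = 0.000842.
d = 0.033027 + 0.000842 = 0.033869.

0.034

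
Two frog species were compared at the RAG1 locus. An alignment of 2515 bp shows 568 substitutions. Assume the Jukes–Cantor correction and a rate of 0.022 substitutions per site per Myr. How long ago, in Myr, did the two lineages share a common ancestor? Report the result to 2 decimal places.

6.11

p = 568/2515 ≈ 0.225845.
d = −(3/4) ln(1 − 4p/3) = −0.75 ln(1 − 0.301127) = −0.75 ln(0.698873)
  = −0.75 × (-0.358286) = 0.268715 substitutions/site.
Under a molecular clock d = 2μt, so t = d/(2μ) = 0.268715 / (2 × 0.022) = 6.11 Myr.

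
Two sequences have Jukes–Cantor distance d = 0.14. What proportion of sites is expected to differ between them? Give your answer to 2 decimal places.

0.13

p = (3/4)(1 − e^(−4d/3)) = 0.75 × (1 − e^(-0.186667)) = 0.75 × (1 − 0.829720) = 0.127710.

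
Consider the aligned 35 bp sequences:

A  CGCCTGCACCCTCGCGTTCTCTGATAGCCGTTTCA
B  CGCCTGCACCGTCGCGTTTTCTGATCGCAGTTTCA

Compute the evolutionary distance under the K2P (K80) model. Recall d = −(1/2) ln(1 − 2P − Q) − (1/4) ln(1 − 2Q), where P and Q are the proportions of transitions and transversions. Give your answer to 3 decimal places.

Of 35 sites, 1 differences are transitions and 3 are transversions, so P = 1/35 ≈ 0.028571 and Q = 3/35 ≈ 0.085714.
Under the Kimura two-parameter model, d = −½ ln(1 − 2P − Q) − ¼ ln(1 − 2Q).
1 − 2P − Q = 0.857144, giving −½ ln(0.857144) = 0.077075.
1 − 2Q = 0.828572, giving −¼ ln(0.828572) = 0.047013.
d = 0.077075 + 0.047013 = 0.124088.

0.124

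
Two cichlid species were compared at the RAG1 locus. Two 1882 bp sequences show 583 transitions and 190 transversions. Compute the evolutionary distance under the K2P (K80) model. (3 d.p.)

0.694

P = 583/1882 ≈ 0.309777 and Q = 190/1882 ≈ 0.100956.
Under the Kimura two-parameter model, d = −½ ln(1 − 2P − Q) − ¼ ln(1 − 2Q).
1 − 2P − Q = 0.27949, giving −½ ln(0.27949) = 0.637394.
1 − 2Q = 0.798088, giving −¼ ln(0.798088) = 0.056384.
d = 0.637394 + 0.056384 = 0.693778.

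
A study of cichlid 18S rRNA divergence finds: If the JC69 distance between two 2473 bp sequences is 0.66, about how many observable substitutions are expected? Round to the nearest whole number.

1085

Invert JC69: p = (3/4)(1 − e^(−4d/3)) = 0.75 × (1 − e^(-0.88)) = 0.75 × (1 − 0.414783) = 0.438913.
Expected differing sites = pL ≈ 0.438913 × 2473 = 1085.431849 ≈ 1085.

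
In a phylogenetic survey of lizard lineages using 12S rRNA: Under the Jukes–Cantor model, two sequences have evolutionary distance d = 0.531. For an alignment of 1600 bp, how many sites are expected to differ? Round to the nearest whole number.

Invert JC69: p = (3/4)(1 − e^(−4d/3)) = 0.75 × (1 − e^(-0.708)) = 0.75 × (1 − 0.492628) = 0.380529.
Expected differing sites = pL ≈ 0.380529 × 1600 = 608.8464 ≈ 609.

609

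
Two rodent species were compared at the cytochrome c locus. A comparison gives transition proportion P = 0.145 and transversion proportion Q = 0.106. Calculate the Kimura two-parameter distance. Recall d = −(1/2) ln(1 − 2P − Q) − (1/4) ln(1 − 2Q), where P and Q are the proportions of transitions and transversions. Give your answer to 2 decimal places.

0.31

Under the Kimura two-parameter model, d = −½ ln(1 − 2P − Q) − ¼ ln(1 − 2Q).
1 − 2P − Q = 0.604, giving −½ ln(0.604) = 0.252091.
1 − 2Q = 0.788, giving −¼ ln(0.788) = 0.059564.
d = 0.252091 + 0.059564 = 0.311655.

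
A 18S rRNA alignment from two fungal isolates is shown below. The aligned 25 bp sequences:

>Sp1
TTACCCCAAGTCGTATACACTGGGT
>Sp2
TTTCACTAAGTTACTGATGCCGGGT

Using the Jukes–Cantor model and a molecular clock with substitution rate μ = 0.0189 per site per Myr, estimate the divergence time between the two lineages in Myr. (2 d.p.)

The sequences differ at 11 of 25 sites, so p = 11/25 = 0.44.
d = −(3/4) ln(1 − 4p/3) = −0.75 ln(1 − 0.586667) = −0.75 ln(0.413333)
  = −0.75 × (-0.883502) = 0.662627 substitutions/site.
Under a molecular clock d = 2μt, so t = d/(2μ) = 0.662627 / (2 × 0.0189) = 17.53 Myr.

17.53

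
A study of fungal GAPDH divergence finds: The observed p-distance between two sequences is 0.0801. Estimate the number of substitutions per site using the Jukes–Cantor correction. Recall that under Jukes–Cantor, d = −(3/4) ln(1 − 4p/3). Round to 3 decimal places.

0.085

d = −(3/4) ln(1 − 4p/3) = −0.75 ln(1 − 0.1068) = −0.75 ln(0.8932)
  = −0.75 × (-0.112945) = 0.084709 substitutions/site.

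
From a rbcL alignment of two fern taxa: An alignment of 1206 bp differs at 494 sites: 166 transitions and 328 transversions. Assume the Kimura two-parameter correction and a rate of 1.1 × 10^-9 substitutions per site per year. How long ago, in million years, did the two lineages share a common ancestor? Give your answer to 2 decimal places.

269.32

P = 166/1206 ≈ 0.137645 and Q = 328/1206 ≈ 0.271973.
Under the Kimura two-parameter model, d = −½ ln(1 − 2P − Q) − ¼ ln(1 − 2Q).
1 − 2P − Q = 0.452737, giving −½ ln(0.452737) = 0.396222.
1 − 2Q = 0.456054, giving −¼ ln(0.456054) = 0.196286.
d = 0.396222 + 0.196286 = 0.592508.
Under a molecular clock d = 2μt, so t = d/(2μ) = 0.592508 / (2 × 1.1 × 10^-9) = 269.32 million years.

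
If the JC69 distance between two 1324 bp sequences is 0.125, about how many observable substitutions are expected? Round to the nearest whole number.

152

Invert JC69: p = (3/4)(1 − e^(−4d/3)) = 0.75 × (1 − e^(-0.166667)) = 0.75 × (1 − 0.846481) = 0.115139.
Expected differing sites = pL ≈ 0.115139 × 1324 = 152.444036 ≈ 152.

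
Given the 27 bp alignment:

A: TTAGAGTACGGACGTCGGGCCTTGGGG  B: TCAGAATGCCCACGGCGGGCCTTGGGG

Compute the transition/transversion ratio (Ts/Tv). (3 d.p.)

Transitions are A↔G and C↔T; transversions are all other mismatches.
Transitions: 3. Transversions: 3.
R = 3/3 = 1.000.

1.000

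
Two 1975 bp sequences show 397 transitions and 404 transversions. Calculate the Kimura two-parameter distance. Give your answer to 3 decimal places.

0.598

P = 397/1975 ≈ 0.201013 and Q = 404/1975 ≈ 0.204557.
Under the Kimura two-parameter model, d = −½ ln(1 − 2P − Q) − ¼ ln(1 − 2Q).
1 − 2P − Q = 0.393417, giving −½ ln(0.393417) = 0.466443.
1 − 2Q = 0.590886, giving −¼ ln(0.590886) = 0.131533.
d = 0.466443 + 0.131533 = 0.597976.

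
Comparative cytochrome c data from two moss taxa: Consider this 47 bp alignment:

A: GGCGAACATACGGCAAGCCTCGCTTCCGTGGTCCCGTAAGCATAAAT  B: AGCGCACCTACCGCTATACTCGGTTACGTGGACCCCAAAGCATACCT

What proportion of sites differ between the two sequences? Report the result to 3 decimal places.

0.298

The sequences differ at 14 of 47 positions.
p = 14/47 = 0.297872… ≈ 0.298 (to 3 d.p.).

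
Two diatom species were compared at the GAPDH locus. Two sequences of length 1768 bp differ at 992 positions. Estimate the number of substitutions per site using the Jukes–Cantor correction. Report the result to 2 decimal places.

p = 992/1768 ≈ 0.561086.
d = −(3/4) ln(1 − 4p/3) = −0.75 ln(1 − 0.748115) = −0.75 ln(0.251885)
  = −0.75 × (-1.378783) = 1.034087 substitutions/site.

1.03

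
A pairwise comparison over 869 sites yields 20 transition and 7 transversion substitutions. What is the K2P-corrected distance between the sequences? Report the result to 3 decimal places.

P = 20/869 ≈ 0.023015 and Q = 7/869 ≈ 0.008055.
Under the Kimura two-parameter model, d = −½ ln(1 − 2P − Q) − ¼ ln(1 − 2Q).
1 − 2P − Q = 0.945915, giving −½ ln(0.945915) = 0.027801.
1 − 2Q = 0.98389, giving −¼ ln(0.98389) = 0.004060.
d = 0.027801 + 0.004060 = 0.031861.

0.032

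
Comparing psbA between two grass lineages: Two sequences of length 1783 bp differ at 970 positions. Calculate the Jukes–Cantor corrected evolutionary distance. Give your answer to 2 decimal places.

0.97

p = 970/1783 ≈ 0.544027.
d = −(3/4) ln(1 − 4p/3) = −0.75 ln(1 − 0.725369) = −0.75 ln(0.274631)
  = −0.75 × (-1.292327) = 0.969245 substitutions/site.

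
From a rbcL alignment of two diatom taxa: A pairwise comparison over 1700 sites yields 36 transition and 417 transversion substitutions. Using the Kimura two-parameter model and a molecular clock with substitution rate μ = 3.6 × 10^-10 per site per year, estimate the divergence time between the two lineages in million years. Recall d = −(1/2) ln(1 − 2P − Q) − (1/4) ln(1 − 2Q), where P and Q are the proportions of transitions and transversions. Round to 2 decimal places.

P = 36/1700 ≈ 0.021176 and Q = 417/1700 ≈ 0.245294.
Under the Kimura two-parameter model, d = −½ ln(1 − 2P − Q) − ¼ ln(1 − 2Q).
1 − 2P − Q = 0.712354, giving −½ ln(0.712354) = 0.169590.
1 − 2Q = 0.509412, giving −¼ ln(0.509412) = 0.168625.
d = 0.169590 + 0.168625 = 0.338215.
Under a molecular clock d = 2μt, so t = d/(2μ) = 0.338215 / (2 × 3.6 × 10^-10) = 469.74 million years.

469.74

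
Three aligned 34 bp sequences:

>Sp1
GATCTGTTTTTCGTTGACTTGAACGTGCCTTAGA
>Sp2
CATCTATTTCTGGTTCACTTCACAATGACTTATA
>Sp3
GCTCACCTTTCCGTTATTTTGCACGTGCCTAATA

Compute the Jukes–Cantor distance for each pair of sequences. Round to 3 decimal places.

Sp1–Sp2: 11/34 sites differ → p ≈ 0.323529, d = −0.75 ln(1 − 0.431372) = 0.423397 ≈ 0.423.
Sp1–Sp3: 11/34 sites differ → p ≈ 0.323529, d = −0.75 ln(1 − 0.431372) = 0.423397 ≈ 0.423.
Sp2–Sp3: 18/34 sites differ → p ≈ 0.529412, d = −0.75 ln(1 − 0.705883) = 0.917833 ≈ 0.918.

d(Sp1,Sp2) = 0.423, d(Sp1,Sp3) = 0.423, d(Sp2,Sp3) = 0.918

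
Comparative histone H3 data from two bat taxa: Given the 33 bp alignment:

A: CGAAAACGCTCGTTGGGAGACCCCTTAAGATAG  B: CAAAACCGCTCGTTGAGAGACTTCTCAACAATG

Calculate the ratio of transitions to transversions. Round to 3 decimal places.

Transitions are A↔G and C↔T; transversions are all other mismatches.
Transitions: 5. Transversions: 4.
R = 5/4 = 1.250.

1.250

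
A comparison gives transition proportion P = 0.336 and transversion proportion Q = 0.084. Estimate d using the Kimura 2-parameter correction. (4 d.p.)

Under the Kimura two-parameter model, d = −½ ln(1 − 2P − Q) − ¼ ln(1 − 2Q).
1 − 2P − Q = 0.244, giving −½ ln(0.244) = 0.705294.
1 − 2Q = 0.832, giving −¼ ln(0.832) = 0.045981.
d = 0.705294 + 0.045981 = 0.751275.

0.7513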